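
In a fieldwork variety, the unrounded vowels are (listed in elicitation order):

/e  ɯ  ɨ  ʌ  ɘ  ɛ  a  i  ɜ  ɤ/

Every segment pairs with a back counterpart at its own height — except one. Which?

High: /i/ ~ /ɨ/ ~ /ɯ/
High-mid: /e/ ~ /ɘ/ ~ /ɤ/
Low-mid: /ɛ/ ~ /ɜ/ ~ /ʌ/
Low: only /a/ (front); no back partner.
So /a/ is the unpaired segment.

/a/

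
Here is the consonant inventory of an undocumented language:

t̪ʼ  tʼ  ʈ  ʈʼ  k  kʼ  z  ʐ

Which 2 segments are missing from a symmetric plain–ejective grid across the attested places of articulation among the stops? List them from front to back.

/t̪/, /t/

Plain: /ʈ/ (retroflex), /k/ (velar).
Ejective: /t̪ʼ/ (dental), /tʼ/ (alveolar), /ʈʼ/ (retroflex), /kʼ/ (velar).
Gaps, from front to back: dental lacks plain (/t̪/); alveolar lacks plain (/t/).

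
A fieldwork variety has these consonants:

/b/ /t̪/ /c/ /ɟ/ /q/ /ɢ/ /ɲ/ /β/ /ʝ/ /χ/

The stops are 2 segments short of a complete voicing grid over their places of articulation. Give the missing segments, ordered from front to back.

/p/, /d̪/

Voiceless: /t̪/ (dental), /c/ (palatal), /q/ (uvular).
Voiced: /b/ (bilabial), /ɟ/ (palatal), /ɢ/ (uvular).
Gaps, from front to back: bilabial lacks voiceless (/p/); dental lacks voiced (/d̪/).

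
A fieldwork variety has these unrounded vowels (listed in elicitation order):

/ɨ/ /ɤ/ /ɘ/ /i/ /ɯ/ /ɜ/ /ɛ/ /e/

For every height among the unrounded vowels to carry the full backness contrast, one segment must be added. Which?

/ʌ/

high: front /i/, central /ɨ/, back /ɯ/.
high-mid: front /e/, central /ɘ/, back /ɤ/.
low-mid: front /ɛ/, central /ɜ/, back —.
The low-mid row has no back member, so the gap is the low-mid back unrounded vowel /ʌ/.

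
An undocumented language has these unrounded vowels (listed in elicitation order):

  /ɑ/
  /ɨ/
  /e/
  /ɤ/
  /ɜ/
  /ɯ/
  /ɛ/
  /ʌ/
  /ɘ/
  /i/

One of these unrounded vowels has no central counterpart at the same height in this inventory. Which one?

/ɑ/

High: /i/ ~ /ɨ/ ~ /ɯ/
High-mid: /e/ ~ /ɘ/ ~ /ɤ/
Low-mid: /ɛ/ ~ /ɜ/ ~ /ʌ/
Low: only /ɑ/ (back); no central partner.
So /ɑ/ is the unpaired segment.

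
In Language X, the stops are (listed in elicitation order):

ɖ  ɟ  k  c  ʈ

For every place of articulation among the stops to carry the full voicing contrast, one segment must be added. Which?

Voiceless: /ʈ/ (retroflex), /c/ (palatal), /k/ (velar).
Voiced: /ɖ/ (retroflex), /ɟ/ (palatal).
The velar row has no voiced member, so the gap is the voiced velar stop /ɡ/.

/ɡ/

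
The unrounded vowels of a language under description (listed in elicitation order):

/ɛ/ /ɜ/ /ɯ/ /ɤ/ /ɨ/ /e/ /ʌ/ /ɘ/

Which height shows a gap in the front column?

height            front     central   back    
high              —         ɨ         ɯ       
high-mid          e         ɘ         ɤ       
low-mid           ɛ         ɜ         ʌ       
Every height has a front member except high, where /i/ would be expected.

high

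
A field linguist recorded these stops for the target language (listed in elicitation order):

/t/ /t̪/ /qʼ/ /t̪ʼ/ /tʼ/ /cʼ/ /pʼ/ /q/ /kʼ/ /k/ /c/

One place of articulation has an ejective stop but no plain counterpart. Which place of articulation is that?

bilabial

Plain: /t̪/ (dental), /t/ (alveolar), /c/ (palatal), /k/ (velar), /q/ (uvular).
Ejective: /pʼ/ (bilabial), /t̪ʼ/ (dental), /tʼ/ (alveolar), /cʼ/ (palatal), /kʼ/ (velar), /qʼ/ (uvular).
Every place of articulation has a plain member except bilabial, where /p/ would be expected.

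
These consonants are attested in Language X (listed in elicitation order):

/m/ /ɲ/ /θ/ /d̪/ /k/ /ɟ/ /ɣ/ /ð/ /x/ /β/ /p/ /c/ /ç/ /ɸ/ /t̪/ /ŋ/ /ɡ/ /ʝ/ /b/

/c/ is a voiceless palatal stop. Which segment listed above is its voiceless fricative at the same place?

The voiceless fricative at the same place is a voiceless palatal fricative — in this inventory, /ç/.

/ç/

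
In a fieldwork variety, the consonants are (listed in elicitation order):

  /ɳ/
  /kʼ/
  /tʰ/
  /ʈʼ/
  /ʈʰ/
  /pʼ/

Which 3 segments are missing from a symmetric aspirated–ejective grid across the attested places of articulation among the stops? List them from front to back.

/pʰ/, /tʼ/, /kʰ/

place of articulation  aspirated  ejective
bilabial          —         pʼ      
alveolar          tʰ        —       
retroflex         ʈʰ        ʈʼ      
velar             —         kʼ      
Gaps, from front to back: bilabial lacks aspirated (/pʰ/); alveolar lacks ejective (/tʼ/); velar lacks aspirated (/kʰ/).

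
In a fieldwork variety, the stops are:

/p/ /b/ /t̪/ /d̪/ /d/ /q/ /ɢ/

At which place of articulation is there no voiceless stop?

alveolar

Voiceless: /p/ (bilabial), /t̪/ (dental), /q/ (uvular).
Voiced: /b/ (bilabial), /d̪/ (dental), /d/ (alveolar), /ɢ/ (uvular).
Every place of articulation has a voiceless member except alveolar, where /t/ would be expected.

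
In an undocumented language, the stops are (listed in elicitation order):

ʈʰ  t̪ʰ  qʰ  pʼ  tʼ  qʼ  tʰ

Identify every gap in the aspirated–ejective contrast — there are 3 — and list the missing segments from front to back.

bilabial: aspirated —, ejective /pʼ/.
dental: aspirated /t̪ʰ/, ejective —.
alveolar: aspirated /tʰ/, ejective /tʼ/.
retroflex: aspirated /ʈʰ/, ejective —.
uvular: aspirated /qʰ/, ejective /qʼ/.
Gaps, from front to back: bilabial lacks aspirated (/pʰ/); dental lacks ejective (/t̪ʼ/); retroflex lacks ejective (/ʈʼ/).

/pʰ/, /t̪ʼ/, /ʈʼ/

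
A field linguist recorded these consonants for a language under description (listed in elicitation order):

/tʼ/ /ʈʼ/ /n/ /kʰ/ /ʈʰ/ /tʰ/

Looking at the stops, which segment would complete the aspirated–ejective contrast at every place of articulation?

/kʼ/

alveolar: aspirated /tʰ/, ejective /tʼ/.
retroflex: aspirated /ʈʰ/, ejective /ʈʼ/.
velar: aspirated /kʰ/, ejective —.
The velar row has no ejective member, so the gap is the ejective velar stop /kʼ/.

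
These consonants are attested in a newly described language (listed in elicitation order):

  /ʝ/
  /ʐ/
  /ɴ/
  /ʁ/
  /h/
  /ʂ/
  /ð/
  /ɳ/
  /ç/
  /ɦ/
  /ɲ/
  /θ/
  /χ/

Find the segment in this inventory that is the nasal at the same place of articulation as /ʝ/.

/ʝ/ is a voiced palatal fricative.
The nasal at the same place is a palatal nasal — in this inventory, /ɲ/.

/ɲ/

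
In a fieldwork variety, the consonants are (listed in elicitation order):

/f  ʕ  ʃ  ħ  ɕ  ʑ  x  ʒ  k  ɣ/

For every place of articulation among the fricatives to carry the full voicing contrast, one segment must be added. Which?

labiodental: voiceless /f/, voiced —.
postalveolar: voiceless /ʃ/, voiced /ʒ/.
alveolo-palatal: voiceless /ɕ/, voiced /ʑ/.
velar: voiceless /x/, voiced /ɣ/.
pharyngeal: voiceless /ħ/, voiced /ʕ/.
The labiodental row has no voiced member, so the gap is the voiced labiodental fricative /v/.

/v/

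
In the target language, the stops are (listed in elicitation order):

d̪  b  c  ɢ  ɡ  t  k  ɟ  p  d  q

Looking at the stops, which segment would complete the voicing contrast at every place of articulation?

Voiceless: /p/ (bilabial), /t/ (alveolar), /c/ (palatal), /k/ (velar), /q/ (uvular).
Voiced: /b/ (bilabial), /d̪/ (dental), /d/ (alveolar), /ɟ/ (palatal), /ɡ/ (velar), /ɢ/ (uvular).
The dental row has no voiceless member, so the gap is the voiceless dental stop /t̪/.

/t̪/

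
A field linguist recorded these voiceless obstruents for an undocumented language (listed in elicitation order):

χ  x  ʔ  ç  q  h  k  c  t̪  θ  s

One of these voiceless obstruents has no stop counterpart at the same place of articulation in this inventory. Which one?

/s/

Dental: /t̪/ ~ /θ/
Palatal: /c/ ~ /ç/
Velar: /k/ ~ /x/
Uvular: /q/ ~ /χ/
Glottal: /ʔ/ ~ /h/
Alveolar: only /s/ (fricative); no stop partner.
So /s/ is the unpaired segment.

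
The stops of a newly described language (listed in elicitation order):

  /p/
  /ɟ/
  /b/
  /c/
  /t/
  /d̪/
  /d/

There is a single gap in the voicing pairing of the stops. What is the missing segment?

bilabial: voiceless /p/, voiced /b/.
dental: voiceless —, voiced /d̪/.
alveolar: voiceless /t/, voiced /d/.
palatal: voiceless /c/, voiced /ɟ/.
The dental row has no voiceless member, so the gap is the voiceless dental stop /t̪/.

/t̪/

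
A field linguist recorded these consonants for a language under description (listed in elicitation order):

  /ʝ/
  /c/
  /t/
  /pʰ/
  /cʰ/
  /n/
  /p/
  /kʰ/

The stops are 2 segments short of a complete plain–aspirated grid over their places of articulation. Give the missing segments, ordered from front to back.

bilabial: plain /p/, aspirated /pʰ/.
alveolar: plain /t/, aspirated —.
palatal: plain /c/, aspirated /cʰ/.
velar: plain —, aspirated /kʰ/.
Gaps, from front to back: alveolar lacks aspirated (/tʰ/); velar lacks plain (/k/).

/tʰ/, /k/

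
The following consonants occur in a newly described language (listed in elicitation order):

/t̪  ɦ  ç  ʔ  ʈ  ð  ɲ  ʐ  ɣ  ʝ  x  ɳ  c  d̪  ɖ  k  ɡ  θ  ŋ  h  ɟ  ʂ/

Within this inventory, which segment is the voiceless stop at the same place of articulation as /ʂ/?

/ʈ/

/ʂ/ is a voiceless retroflex fricative.
The voiceless stop at the same place is a voiceless retroflex stop — in this inventory, /ʈ/.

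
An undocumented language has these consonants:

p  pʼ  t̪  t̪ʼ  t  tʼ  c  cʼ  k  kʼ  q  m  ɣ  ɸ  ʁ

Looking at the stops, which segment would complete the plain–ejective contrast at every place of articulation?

place of articulation  plain     ejective
bilabial          p         pʼ      
dental            t̪        t̪ʼ     
alveolar          t         tʼ      
palatal           c         cʼ      
velar             k         kʼ      
uvular            q         —       
The uvular row has no ejective member, so the gap is the ejective uvular stop /qʼ/.

/qʼ/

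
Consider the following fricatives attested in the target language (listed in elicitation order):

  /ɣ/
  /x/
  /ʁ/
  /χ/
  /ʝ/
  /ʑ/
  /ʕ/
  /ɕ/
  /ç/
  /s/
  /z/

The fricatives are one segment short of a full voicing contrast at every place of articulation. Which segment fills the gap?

/ħ/

Voiceless: /s/ (alveolar), /ɕ/ (alveolo-palatal), /ç/ (palatal), /x/ (velar), /χ/ (uvular).
Voiced: /z/ (alveolar), /ʑ/ (alveolo-palatal), /ʝ/ (palatal), /ɣ/ (velar), /ʁ/ (uvular), /ʕ/ (pharyngeal).
The pharyngeal row has no voiceless member, so the gap is the voiceless pharyngeal fricative /ħ/.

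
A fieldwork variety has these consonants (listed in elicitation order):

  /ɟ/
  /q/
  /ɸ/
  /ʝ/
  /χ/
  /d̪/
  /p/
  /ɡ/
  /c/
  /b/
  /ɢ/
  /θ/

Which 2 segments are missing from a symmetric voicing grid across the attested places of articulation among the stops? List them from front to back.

/t̪/, /k/

place of articulation  voiceless  voiced  
bilabial          p         b       
dental            —         d̪      
palatal           c         ɟ       
velar             —         ɡ       
uvular            q         ɢ       
Gaps, from front to back: dental lacks voiceless (/t̪/); velar lacks voiceless (/k/).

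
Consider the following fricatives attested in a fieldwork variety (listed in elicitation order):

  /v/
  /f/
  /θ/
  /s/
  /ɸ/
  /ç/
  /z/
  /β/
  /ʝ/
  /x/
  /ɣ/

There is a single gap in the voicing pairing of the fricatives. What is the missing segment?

place of articulation  voiceless  voiced  
bilabial          ɸ         β       
labiodental       f         v       
dental            θ         —       
alveolar          s         z       
palatal           ç         ʝ       
velar             x         ɣ       
The dental row has no voiced member, so the gap is the voiced dental fricative /ð/.

/ð/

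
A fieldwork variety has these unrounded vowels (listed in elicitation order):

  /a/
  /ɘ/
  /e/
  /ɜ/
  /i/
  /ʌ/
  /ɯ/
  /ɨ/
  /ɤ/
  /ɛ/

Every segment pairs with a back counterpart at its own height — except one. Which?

High: /i/ ~ /ɨ/ ~ /ɯ/
High-mid: /e/ ~ /ɘ/ ~ /ɤ/
Low-mid: /ɛ/ ~ /ɜ/ ~ /ʌ/
Low: only /a/ (front); no back partner.
So /a/ is the unpaired segment.

/a/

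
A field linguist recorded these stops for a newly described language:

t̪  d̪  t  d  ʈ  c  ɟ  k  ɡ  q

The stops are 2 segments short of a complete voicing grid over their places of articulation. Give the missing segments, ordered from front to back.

/ɖ/, /ɢ/

place of articulation  voiceless  voiced  
dental            t̪        d̪      
alveolar          t         d       
retroflex         ʈ         —       
palatal           c         ɟ       
velar             k         ɡ       
uvular            q         —       
Gaps, from front to back: retroflex lacks voiced (/ɖ/); uvular lacks voiced (/ɢ/).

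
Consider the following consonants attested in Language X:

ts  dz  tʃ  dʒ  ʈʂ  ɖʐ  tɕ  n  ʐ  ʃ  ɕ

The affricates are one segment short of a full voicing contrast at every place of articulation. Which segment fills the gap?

/dʑ/

alveolar: voiceless /ts/, voiced /dz/.
postalveolar: voiceless /tʃ/, voiced /dʒ/.
retroflex: voiceless /ʈʂ/, voiced /ɖʐ/.
alveolo-palatal: voiceless /tɕ/, voiced —.
The alveolo-palatal row has no voiced member, so the gap is the voiced alveolo-palatal affricate /dʑ/.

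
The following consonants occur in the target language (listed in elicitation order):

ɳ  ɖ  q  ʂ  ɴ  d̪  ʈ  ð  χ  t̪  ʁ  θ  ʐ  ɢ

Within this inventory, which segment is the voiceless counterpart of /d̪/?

/t̪/

/d̪/ is a voiced dental stop.
The voiceless counterpart is a voiceless dental stop — in this inventory, /t̪/.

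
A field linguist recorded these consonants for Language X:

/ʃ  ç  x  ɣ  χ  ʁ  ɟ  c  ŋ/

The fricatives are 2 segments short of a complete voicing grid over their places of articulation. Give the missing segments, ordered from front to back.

/ʒ/, /ʝ/

place of articulation  voiceless  voiced  
postalveolar      ʃ         —       
palatal           ç         —       
velar             x         ɣ       
uvular            χ         ʁ       
Gaps, from front to back: postalveolar lacks voiced (/ʒ/); palatal lacks voiced (/ʝ/).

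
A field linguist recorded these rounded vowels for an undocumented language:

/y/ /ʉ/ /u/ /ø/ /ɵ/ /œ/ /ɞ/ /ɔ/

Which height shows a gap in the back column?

high-mid

high: front /y/, central /ʉ/, back /u/.
high-mid: front /ø/, central /ɵ/, back —.
low-mid: front /œ/, central /ɞ/, back /ɔ/.
Every height has a back member except high-mid, where /o/ would be expected.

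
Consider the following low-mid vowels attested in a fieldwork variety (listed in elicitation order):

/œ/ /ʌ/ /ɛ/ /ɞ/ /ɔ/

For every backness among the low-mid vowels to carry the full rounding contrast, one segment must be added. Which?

/ɜ/

front: unrounded /ɛ/, rounded /œ/.
central: unrounded —, rounded /ɞ/.
back: unrounded /ʌ/, rounded /ɔ/.
The central row has no unrounded member, so the gap is the central unrounded vowel /ɜ/.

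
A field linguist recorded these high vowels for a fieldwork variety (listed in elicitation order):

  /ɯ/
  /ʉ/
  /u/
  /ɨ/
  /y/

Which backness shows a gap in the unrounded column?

front

Unrounded: /ɨ/ (central), /ɯ/ (back).
Rounded: /y/ (front), /ʉ/ (central), /u/ (back).
Every backness has an unrounded member except front, where /i/ would be expected.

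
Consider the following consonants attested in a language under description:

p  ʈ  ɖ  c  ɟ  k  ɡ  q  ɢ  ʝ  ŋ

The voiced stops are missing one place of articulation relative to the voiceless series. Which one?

bilabial: voiceless /p/, voiced —.
retroflex: voiceless /ʈ/, voiced /ɖ/.
palatal: voiceless /c/, voiced /ɟ/.
velar: voiceless /k/, voiced /ɡ/.
uvular: voiceless /q/, voiced /ɢ/.
Every place of articulation has a voiced member except bilabial, where /b/ would be expected.

bilabial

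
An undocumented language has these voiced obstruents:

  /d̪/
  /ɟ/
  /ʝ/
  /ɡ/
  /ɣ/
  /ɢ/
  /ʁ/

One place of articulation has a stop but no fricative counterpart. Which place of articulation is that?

Stop: /d̪/ (dental), /ɟ/ (palatal), /ɡ/ (velar), /ɢ/ (uvular).
Fricative: /ʝ/ (palatal), /ɣ/ (velar), /ʁ/ (uvular).
Every place of articulation has a fricative member except dental, where /ð/ would be expected.

dental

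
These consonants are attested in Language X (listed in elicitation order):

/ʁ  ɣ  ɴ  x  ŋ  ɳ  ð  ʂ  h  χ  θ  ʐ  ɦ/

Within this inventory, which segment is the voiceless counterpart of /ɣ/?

/x/

/ɣ/ is a voiced velar fricative.
The voiceless counterpart is a voiceless velar fricative — in this inventory, /x/.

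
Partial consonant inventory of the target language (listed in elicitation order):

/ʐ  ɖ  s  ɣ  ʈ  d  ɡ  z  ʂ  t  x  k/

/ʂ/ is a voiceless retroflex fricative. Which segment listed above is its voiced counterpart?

/ʐ/

The voiced counterpart is a voiced retroflex fricative — in this inventory, /ʐ/.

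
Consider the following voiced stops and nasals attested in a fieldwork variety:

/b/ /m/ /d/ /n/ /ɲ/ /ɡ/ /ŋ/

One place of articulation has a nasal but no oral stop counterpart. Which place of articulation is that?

palatal

Oral stop: /b/ (bilabial), /d/ (alveolar), /ɡ/ (velar).
Nasal: /m/ (bilabial), /n/ (alveolar), /ɲ/ (palatal), /ŋ/ (velar).
Every place of articulation has an oral stop member except palatal, where /ɟ/ would be expected.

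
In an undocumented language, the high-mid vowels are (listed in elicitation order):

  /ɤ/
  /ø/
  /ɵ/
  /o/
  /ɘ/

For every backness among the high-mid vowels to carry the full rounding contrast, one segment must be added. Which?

/e/

Unrounded: /ɘ/ (central), /ɤ/ (back).
Rounded: /ø/ (front), /ɵ/ (central), /o/ (back).
The front row has no unrounded member, so the gap is the front unrounded vowel /e/.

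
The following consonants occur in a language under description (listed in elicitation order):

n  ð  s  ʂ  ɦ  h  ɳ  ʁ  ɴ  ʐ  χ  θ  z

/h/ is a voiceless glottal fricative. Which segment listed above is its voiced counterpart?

The voiced counterpart is a voiced glottal fricative — in this inventory, /ɦ/.

/ɦ/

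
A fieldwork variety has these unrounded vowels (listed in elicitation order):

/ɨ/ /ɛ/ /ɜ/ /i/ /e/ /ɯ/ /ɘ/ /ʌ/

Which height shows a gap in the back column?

high-mid

height            front     central   back    
high              i         ɨ         ɯ       
high-mid          e         ɘ         —       
low-mid           ɛ         ɜ         ʌ       
Every height has a back member except high-mid, where /ɤ/ would be expected.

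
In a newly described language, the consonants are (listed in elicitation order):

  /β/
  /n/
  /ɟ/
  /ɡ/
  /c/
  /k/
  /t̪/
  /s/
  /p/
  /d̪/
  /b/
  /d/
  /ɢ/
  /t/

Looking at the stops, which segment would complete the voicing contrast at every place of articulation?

/q/

Voiceless: /p/ (bilabial), /t̪/ (dental), /t/ (alveolar), /c/ (palatal), /k/ (velar).
Voiced: /b/ (bilabial), /d̪/ (dental), /d/ (alveolar), /ɟ/ (palatal), /ɡ/ (velar), /ɢ/ (uvular).
The uvular row has no voiceless member, so the gap is the voiceless uvular stop /q/.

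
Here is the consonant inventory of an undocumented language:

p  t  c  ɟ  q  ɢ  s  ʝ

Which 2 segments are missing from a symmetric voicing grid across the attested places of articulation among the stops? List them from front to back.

/b/, /d/

Voiceless: /p/ (bilabial), /t/ (alveolar), /c/ (palatal), /q/ (uvular).
Voiced: /ɟ/ (palatal), /ɢ/ (uvular).
Gaps, from front to back: bilabial lacks voiced (/b/); alveolar lacks voiced (/d/).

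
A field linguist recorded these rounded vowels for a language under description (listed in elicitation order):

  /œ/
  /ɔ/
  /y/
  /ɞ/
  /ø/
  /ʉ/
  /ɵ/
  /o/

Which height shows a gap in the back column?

height            front     central   back    
high              y         ʉ         —       
high-mid          ø         ɵ         o       
low-mid           œ         ɞ         ɔ       
Every height has a back member except high, where /u/ would be expected.

high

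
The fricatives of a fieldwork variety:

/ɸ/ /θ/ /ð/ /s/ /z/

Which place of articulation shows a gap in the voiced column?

bilabial

bilabial: voiceless /ɸ/, voiced —.
dental: voiceless /θ/, voiced /ð/.
alveolar: voiceless /s/, voiced /z/.
Every place of articulation has a voiced member except bilabial, where /β/ would be expected.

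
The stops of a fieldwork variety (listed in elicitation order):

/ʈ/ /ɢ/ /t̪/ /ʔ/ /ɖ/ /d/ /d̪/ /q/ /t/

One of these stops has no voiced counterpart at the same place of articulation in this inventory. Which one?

Dental: /t̪/ ~ /d̪/
Alveolar: /t/ ~ /d/
Retroflex: /ʈ/ ~ /ɖ/
Uvular: /q/ ~ /ɢ/
Glottal: only /ʔ/ (voiceless); no voiced partner.
So /ʔ/ is the unpaired segment.

/ʔ/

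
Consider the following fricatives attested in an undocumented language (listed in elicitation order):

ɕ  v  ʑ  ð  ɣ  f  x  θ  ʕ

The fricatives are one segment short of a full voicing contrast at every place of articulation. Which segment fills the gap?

place of articulation  voiceless  voiced  
labiodental       f         v       
dental            θ         ð       
alveolo-palatal   ɕ         ʑ       
velar             x         ɣ       
pharyngeal        —         ʕ       
The pharyngeal row has no voiceless member, so the gap is the voiceless pharyngeal fricative /ħ/.

/ħ/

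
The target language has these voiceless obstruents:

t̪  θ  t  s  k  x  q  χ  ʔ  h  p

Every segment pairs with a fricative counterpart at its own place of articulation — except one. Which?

/p/

Dental: /t̪/ ~ /θ/
Alveolar: /t/ ~ /s/
Velar: /k/ ~ /x/
Uvular: /q/ ~ /χ/
Glottal: /ʔ/ ~ /h/
Bilabial: only /p/ (stop); no fricative partner.
So /p/ is the unpaired segment.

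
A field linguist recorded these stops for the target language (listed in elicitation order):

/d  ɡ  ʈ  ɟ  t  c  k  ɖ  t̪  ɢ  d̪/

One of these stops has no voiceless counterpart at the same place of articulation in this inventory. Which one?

/ɢ/

Dental: /t̪/ ~ /d̪/
Alveolar: /t/ ~ /d/
Retroflex: /ʈ/ ~ /ɖ/
Palatal: /c/ ~ /ɟ/
Velar: /k/ ~ /ɡ/
Uvular: only /ɢ/ (voiced); no voiceless partner.
So /ɢ/ is the unpaired segment.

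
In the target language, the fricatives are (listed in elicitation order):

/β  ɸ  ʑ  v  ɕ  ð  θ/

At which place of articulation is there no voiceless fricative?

bilabial: voiceless /ɸ/, voiced /β/.
labiodental: voiceless —, voiced /v/.
dental: voiceless /θ/, voiced /ð/.
alveolo-palatal: voiceless /ɕ/, voiced /ʑ/.
Every place of articulation has a voiceless member except labiodental, where /f/ would be expected.

labiodental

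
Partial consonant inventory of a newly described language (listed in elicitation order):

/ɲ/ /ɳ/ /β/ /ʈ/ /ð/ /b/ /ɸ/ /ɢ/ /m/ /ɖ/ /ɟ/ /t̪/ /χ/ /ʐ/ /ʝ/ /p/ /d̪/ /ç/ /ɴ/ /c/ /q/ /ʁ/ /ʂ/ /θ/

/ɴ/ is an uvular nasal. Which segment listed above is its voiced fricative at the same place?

/ʁ/

The voiced fricative at the same place is a voiced uvular fricative — in this inventory, /ʁ/.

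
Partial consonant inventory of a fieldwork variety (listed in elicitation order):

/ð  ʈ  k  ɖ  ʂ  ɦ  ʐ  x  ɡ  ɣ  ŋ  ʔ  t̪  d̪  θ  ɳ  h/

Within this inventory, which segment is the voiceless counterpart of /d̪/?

/d̪/ is a voiced dental stop.
The voiceless counterpart is a voiceless dental stop — in this inventory, /t̪/.

/t̪/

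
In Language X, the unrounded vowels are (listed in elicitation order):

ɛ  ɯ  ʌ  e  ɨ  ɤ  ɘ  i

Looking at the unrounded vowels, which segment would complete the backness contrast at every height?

/ɜ/

Front: /i/ (high), /e/ (high-mid), /ɛ/ (low-mid).
Central: /ɨ/ (high), /ɘ/ (high-mid).
Back: /ɯ/ (high), /ɤ/ (high-mid), /ʌ/ (low-mid).
The low-mid row has no central member, so the gap is the low-mid central unrounded vowel /ɜ/.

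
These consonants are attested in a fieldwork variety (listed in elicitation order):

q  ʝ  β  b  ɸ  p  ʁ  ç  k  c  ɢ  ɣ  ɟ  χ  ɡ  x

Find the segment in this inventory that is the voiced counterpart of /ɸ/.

/β/

/ɸ/ is a voiceless bilabial fricative.
The voiced counterpart is a voiced bilabial fricative — in this inventory, /β/.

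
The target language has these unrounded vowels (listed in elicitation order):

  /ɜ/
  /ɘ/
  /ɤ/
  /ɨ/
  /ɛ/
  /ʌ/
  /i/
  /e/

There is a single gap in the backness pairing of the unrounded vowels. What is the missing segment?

Front: /i/ (high), /e/ (high-mid), /ɛ/ (low-mid).
Central: /ɨ/ (high), /ɘ/ (high-mid), /ɜ/ (low-mid).
Back: /ɤ/ (high-mid), /ʌ/ (low-mid).
The high row has no back member, so the gap is the high back unrounded vowel /ɯ/.

/ɯ/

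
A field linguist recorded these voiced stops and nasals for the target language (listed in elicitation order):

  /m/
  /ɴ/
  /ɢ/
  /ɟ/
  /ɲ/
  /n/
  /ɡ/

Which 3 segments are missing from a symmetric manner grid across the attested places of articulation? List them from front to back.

Oral stop: /ɟ/ (palatal), /ɡ/ (velar), /ɢ/ (uvular).
Nasal: /m/ (bilabial), /n/ (alveolar), /ɲ/ (palatal), /ɴ/ (uvular).
Gaps, from front to back: bilabial lacks oral stop (/b/); alveolar lacks oral stop (/d/); velar lacks nasal (/ŋ/).

/b/, /d/, /ŋ/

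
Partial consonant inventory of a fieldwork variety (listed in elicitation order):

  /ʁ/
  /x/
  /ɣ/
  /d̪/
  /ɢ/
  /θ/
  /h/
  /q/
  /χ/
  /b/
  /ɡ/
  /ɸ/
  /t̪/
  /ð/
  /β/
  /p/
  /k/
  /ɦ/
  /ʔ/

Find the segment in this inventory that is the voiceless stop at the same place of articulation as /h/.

/ʔ/

/h/ is a voiceless glottal fricative.
The voiceless stop at the same place is a voiceless glottal stop — in this inventory, /ʔ/.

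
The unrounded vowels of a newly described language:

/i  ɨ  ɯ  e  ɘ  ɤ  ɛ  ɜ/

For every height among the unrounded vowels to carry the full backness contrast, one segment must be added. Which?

/ʌ/

high: front /i/, central /ɨ/, back /ɯ/.
high-mid: front /e/, central /ɘ/, back /ɤ/.
low-mid: front /ɛ/, central /ɜ/, back —.
The low-mid row has no back member, so the gap is the low-mid back unrounded vowel /ʌ/.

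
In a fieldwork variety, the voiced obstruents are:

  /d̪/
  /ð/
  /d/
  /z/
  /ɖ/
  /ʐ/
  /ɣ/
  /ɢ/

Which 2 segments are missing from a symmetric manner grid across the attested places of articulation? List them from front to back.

/ɡ/, /ʁ/

place of articulation  stop      fricative
dental            d̪        ð       
alveolar          d         z       
retroflex         ɖ         ʐ       
velar             —         ɣ       
uvular            ɢ         —       
Gaps, from front to back: velar lacks stop (/ɡ/); uvular lacks fricative (/ʁ/).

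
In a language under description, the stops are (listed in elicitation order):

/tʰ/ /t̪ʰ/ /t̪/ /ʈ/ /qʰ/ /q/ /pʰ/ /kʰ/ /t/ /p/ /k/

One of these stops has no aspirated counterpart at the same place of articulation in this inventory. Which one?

/ʈ/

Bilabial: /p/ ~ /pʰ/
Dental: /t̪/ ~ /t̪ʰ/
Alveolar: /t/ ~ /tʰ/
Velar: /k/ ~ /kʰ/
Uvular: /q/ ~ /qʰ/
Retroflex: only /ʈ/ (plain); no aspirated partner.
So /ʈ/ is the unpaired segment.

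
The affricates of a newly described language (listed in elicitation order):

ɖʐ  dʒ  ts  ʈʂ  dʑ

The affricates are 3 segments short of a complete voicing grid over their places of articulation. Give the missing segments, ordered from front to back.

alveolar: voiceless /ts/, voiced —.
postalveolar: voiceless —, voiced /dʒ/.
retroflex: voiceless /ʈʂ/, voiced /ɖʐ/.
alveolo-palatal: voiceless —, voiced /dʑ/.
Gaps, from front to back: alveolar lacks voiced (/dz/); postalveolar lacks voiceless (/tʃ/); alveolo-palatal lacks voiceless (/tɕ/).

/dz/, /tʃ/, /tɕ/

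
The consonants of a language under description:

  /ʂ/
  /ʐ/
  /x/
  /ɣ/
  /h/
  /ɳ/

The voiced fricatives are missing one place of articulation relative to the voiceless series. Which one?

retroflex: voiceless /ʂ/, voiced /ʐ/.
velar: voiceless /x/, voiced /ɣ/.
glottal: voiceless /h/, voiced —.
Every place of articulation has a voiced member except glottal, where /ɦ/ would be expected.

glottal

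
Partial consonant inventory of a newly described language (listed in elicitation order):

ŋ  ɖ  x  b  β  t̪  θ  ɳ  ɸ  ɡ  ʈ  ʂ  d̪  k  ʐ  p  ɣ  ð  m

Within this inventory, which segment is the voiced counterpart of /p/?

/b/

/p/ is a voiceless bilabial stop.
The voiced counterpart is a voiced bilabial stop — in this inventory, /b/.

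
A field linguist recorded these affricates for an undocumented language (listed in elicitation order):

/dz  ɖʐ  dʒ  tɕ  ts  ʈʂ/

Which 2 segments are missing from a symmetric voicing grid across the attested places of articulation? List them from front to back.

/tʃ/, /dʑ/

alveolar: voiceless /ts/, voiced /dz/.
postalveolar: voiceless —, voiced /dʒ/.
retroflex: voiceless /ʈʂ/, voiced /ɖʐ/.
alveolo-palatal: voiceless /tɕ/, voiced —.
Gaps, from front to back: postalveolar lacks voiceless (/tʃ/); alveolo-palatal lacks voiced (/dʑ/).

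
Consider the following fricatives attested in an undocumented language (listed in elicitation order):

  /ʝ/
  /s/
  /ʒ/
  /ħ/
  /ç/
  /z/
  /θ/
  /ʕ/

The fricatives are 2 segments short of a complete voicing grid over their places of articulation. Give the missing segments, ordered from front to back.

/ð/, /ʃ/

dental: voiceless /θ/, voiced —.
alveolar: voiceless /s/, voiced /z/.
postalveolar: voiceless —, voiced /ʒ/.
palatal: voiceless /ç/, voiced /ʝ/.
pharyngeal: voiceless /ħ/, voiced /ʕ/.
Gaps, from front to back: dental lacks voiced (/ð/); postalveolar lacks voiceless (/ʃ/).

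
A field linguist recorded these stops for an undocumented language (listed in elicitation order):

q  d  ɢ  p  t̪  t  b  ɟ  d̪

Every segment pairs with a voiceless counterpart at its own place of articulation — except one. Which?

/ɟ/

Bilabial: /p/ ~ /b/
Dental: /t̪/ ~ /d̪/
Alveolar: /t/ ~ /d/
Uvular: /q/ ~ /ɢ/
Palatal: only /ɟ/ (voiced); no voiceless partner.
So /ɟ/ is the unpaired segment.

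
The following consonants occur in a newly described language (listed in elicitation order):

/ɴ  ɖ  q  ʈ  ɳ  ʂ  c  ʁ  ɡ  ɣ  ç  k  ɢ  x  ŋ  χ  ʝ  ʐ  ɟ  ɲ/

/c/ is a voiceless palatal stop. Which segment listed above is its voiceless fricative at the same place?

/ç/

The voiceless fricative at the same place is a voiceless palatal fricative — in this inventory, /ç/.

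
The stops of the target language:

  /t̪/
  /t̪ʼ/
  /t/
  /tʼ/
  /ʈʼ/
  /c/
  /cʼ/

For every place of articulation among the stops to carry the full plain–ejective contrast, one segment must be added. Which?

/ʈ/

dental: plain /t̪/, ejective /t̪ʼ/.
alveolar: plain /t/, ejective /tʼ/.
retroflex: plain —, ejective /ʈʼ/.
palatal: plain /c/, ejective /cʼ/.
The retroflex row has no plain member, so the gap is the plain retroflex stop /ʈ/.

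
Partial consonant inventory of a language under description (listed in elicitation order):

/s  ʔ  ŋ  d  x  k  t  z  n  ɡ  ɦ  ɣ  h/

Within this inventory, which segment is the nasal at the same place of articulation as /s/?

/s/ is a voiceless alveolar fricative.
The nasal at the same place is an alveolar nasal — in this inventory, /n/.

/n/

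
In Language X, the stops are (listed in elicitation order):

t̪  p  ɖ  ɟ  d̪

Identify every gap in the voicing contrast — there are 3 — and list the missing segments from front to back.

/b/, /ʈ/, /c/

place of articulation  voiceless  voiced  
bilabial          p         —       
dental            t̪        d̪      
retroflex         —         ɖ       
palatal           —         ɟ       
Gaps, from front to back: bilabial lacks voiced (/b/); retroflex lacks voiceless (/ʈ/); palatal lacks voiceless (/c/).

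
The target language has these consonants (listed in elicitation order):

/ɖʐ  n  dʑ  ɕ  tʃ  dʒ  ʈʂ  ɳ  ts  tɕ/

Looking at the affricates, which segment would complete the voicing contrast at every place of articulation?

Voiceless: /ts/ (alveolar), /tʃ/ (postalveolar), /ʈʂ/ (retroflex), /tɕ/ (alveolo-palatal).
Voiced: /dʒ/ (postalveolar), /ɖʐ/ (retroflex), /dʑ/ (alveolo-palatal).
The alveolar row has no voiced member, so the gap is the voiced alveolar affricate /dz/.

/dz/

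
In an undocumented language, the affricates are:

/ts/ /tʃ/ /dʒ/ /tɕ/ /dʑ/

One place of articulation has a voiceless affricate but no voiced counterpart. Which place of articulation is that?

alveolar

Voiceless: /ts/ (alveolar), /tʃ/ (postalveolar), /tɕ/ (alveolo-palatal).
Voiced: /dʒ/ (postalveolar), /dʑ/ (alveolo-palatal).
Every place of articulation has a voiced member except alveolar, where /dz/ would be expected.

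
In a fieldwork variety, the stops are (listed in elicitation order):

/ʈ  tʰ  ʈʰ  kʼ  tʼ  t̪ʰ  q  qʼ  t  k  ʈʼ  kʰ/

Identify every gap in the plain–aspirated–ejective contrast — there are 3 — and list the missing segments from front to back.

/t̪/, /t̪ʼ/, /qʰ/

place of articulation  plain     aspirated  ejective
dental            —         t̪ʰ       —       
alveolar          t         tʰ        tʼ      
retroflex         ʈ         ʈʰ        ʈʼ      
velar             k         kʰ        kʼ      
uvular            q         —         qʼ      
Gaps, from front to back: dental lacks plain (/t̪/); dental lacks ejective (/t̪ʼ/); uvular lacks aspirated (/qʰ/).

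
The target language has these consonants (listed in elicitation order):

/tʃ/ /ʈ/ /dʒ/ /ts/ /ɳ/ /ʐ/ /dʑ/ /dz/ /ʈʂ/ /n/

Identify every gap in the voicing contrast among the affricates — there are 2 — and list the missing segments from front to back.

Voiceless: /ts/ (alveolar), /tʃ/ (postalveolar), /ʈʂ/ (retroflex).
Voiced: /dz/ (alveolar), /dʒ/ (postalveolar), /dʑ/ (alveolo-palatal).
Gaps, from front to back: retroflex lacks voiced (/ɖʐ/); alveolo-palatal lacks voiceless (/tɕ/).

/ɖʐ/, /tɕ/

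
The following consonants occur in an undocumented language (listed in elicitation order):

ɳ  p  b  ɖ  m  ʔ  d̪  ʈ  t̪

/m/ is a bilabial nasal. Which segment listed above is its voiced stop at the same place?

The voiced stop at the same place is a voiced bilabial stop — in this inventory, /b/.

/b/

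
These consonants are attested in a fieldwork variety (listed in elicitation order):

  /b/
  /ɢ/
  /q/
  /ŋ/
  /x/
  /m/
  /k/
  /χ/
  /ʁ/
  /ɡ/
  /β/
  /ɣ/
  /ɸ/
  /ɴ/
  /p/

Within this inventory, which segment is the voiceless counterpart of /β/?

/β/ is a voiced bilabial fricative.
The voiceless counterpart is a voiceless bilabial fricative — in this inventory, /ɸ/.

/ɸ/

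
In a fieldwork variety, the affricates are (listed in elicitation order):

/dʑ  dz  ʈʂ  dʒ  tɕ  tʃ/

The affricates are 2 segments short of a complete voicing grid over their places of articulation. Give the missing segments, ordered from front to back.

place of articulation  voiceless  voiced  
alveolar          —         dz      
postalveolar      tʃ        dʒ      
retroflex         ʈʂ        —       
alveolo-palatal   tɕ        dʑ      
Gaps, from front to back: alveolar lacks voiceless (/ts/); retroflex lacks voiced (/ɖʐ/).

/ts/, /ɖʐ/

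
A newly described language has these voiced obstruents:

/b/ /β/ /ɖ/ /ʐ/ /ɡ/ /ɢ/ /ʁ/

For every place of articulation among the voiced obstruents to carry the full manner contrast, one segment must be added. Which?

bilabial: stop /b/, fricative /β/.
retroflex: stop /ɖ/, fricative /ʐ/.
velar: stop /ɡ/, fricative —.
uvular: stop /ɢ/, fricative /ʁ/.
The velar row has no fricative member, so the gap is the velar fricative /ɣ/.

/ɣ/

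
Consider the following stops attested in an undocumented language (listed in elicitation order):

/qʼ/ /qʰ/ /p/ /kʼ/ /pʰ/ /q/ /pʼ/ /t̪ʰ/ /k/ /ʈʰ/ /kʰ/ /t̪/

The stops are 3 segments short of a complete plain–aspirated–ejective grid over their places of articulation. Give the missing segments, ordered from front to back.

Plain: /p/ (bilabial), /t̪/ (dental), /k/ (velar), /q/ (uvular).
Aspirated: /pʰ/ (bilabial), /t̪ʰ/ (dental), /ʈʰ/ (retroflex), /kʰ/ (velar), /qʰ/ (uvular).
Ejective: /pʼ/ (bilabial), /kʼ/ (velar), /qʼ/ (uvular).
Gaps, from front to back: dental lacks ejective (/t̪ʼ/); retroflex lacks plain (/ʈ/); retroflex lacks ejective (/ʈʼ/).

/t̪ʼ/, /ʈ/, /ʈʼ/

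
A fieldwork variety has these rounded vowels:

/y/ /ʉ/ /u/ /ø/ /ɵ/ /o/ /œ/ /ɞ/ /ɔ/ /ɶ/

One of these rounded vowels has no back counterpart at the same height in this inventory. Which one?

High: /y/ ~ /ʉ/ ~ /u/
High-mid: /ø/ ~ /ɵ/ ~ /o/
Low-mid: /œ/ ~ /ɞ/ ~ /ɔ/
Low: only /ɶ/ (front); no back partner.
So /ɶ/ is the unpaired segment.

/ɶ/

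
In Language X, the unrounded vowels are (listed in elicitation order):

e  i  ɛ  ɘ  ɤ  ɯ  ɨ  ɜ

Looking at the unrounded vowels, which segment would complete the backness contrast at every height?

height            front     central   back    
high              i         ɨ         ɯ       
high-mid          e         ɘ         ɤ       
low-mid           ɛ         ɜ         —       
The low-mid row has no back member, so the gap is the low-mid back unrounded vowel /ʌ/.

/ʌ/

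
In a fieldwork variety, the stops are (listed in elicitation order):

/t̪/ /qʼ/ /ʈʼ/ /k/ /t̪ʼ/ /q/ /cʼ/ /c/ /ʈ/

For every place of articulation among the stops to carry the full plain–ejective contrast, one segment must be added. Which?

dental: plain /t̪/, ejective /t̪ʼ/.
retroflex: plain /ʈ/, ejective /ʈʼ/.
palatal: plain /c/, ejective /cʼ/.
velar: plain /k/, ejective —.
uvular: plain /q/, ejective /qʼ/.
The velar row has no ejective member, so the gap is the ejective velar stop /kʼ/.

/kʼ/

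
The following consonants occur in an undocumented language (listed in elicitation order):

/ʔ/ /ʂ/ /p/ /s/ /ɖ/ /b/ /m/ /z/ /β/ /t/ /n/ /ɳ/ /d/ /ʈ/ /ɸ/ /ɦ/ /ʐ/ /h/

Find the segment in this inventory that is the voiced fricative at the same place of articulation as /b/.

/β/

/b/ is a voiced bilabial stop.
The voiced fricative at the same place is a voiced bilabial fricative — in this inventory, /β/.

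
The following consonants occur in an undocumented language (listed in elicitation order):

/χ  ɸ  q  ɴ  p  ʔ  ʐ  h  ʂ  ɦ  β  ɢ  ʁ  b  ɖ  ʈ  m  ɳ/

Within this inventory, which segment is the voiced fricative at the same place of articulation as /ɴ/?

/ɴ/ is an uvular nasal.
The voiced fricative at the same place is a voiced uvular fricative — in this inventory, /ʁ/.

/ʁ/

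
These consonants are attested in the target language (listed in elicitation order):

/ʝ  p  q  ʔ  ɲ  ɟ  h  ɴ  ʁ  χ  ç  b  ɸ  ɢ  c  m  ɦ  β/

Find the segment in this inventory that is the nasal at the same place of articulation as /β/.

/m/

/β/ is a voiced bilabial fricative.
The nasal at the same place is a bilabial nasal — in this inventory, /m/.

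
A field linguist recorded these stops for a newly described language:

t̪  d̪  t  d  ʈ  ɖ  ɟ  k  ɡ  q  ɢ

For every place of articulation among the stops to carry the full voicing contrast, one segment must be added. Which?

dental: voiceless /t̪/, voiced /d̪/.
alveolar: voiceless /t/, voiced /d/.
retroflex: voiceless /ʈ/, voiced /ɖ/.
palatal: voiceless —, voiced /ɟ/.
velar: voiceless /k/, voiced /ɡ/.
uvular: voiceless /q/, voiced /ɢ/.
The palatal row has no voiceless member, so the gap is the voiceless palatal stop /c/.

/c/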